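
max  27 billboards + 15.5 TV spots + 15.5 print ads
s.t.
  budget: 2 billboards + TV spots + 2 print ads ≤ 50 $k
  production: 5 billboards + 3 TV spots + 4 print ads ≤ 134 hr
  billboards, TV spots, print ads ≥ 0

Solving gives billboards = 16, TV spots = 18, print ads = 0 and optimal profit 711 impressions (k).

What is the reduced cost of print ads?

-7.5

Both budget and production are binding at x*.
From A_Bᵀ y = c: 2·y_budget + 5·y_production = 27; 1·y_budget + 3·y_production = 15.5.
Solving: y_budget = 3.5, y_production = 4.
Reduced cost of print ads: c₃ − yᵀa₃ = 15.5 − (3.5·2 + 4·4) = 15.5 − 23 = -7.5.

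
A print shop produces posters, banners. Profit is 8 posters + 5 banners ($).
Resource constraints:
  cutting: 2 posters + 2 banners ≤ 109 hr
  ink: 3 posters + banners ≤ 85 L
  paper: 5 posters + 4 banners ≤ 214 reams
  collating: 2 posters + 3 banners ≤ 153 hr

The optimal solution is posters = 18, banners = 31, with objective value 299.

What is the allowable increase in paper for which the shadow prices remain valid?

Binding constraints: ink, paper. The basis is B = [[3,1],[5,4]] with det 7.
Per unit increase in paper, x* moves by d = (-0.1429, 0.4286).
The basis stays optimal until cutting becomes binding; allowable increase = 19.25 reams.

19.25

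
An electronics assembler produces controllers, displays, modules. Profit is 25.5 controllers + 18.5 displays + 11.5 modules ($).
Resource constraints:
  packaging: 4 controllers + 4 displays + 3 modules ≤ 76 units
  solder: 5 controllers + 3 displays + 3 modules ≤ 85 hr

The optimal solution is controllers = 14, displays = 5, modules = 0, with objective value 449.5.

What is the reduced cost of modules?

-5

Both packaging and solder are binding at x*.
The binding rows give the dual system: 4·y_packaging + 5·y_solder = 25.5 and 4·y_packaging + 3·y_solder = 18.5.
→ y_packaging = 2 and y_solder = 3.5.
Reduced cost of modules: c₃ − yᵀa₃ = 11.5 − (2·3 + 3.5·3) = 11.5 − 16.5 = -5.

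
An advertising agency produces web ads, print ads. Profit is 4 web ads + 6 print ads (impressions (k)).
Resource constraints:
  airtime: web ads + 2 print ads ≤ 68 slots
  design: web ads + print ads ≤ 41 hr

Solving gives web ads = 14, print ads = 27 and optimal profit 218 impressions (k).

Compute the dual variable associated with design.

Check each constraint at x*: airtime 68/68 (tight); design 41/41 (tight).
The binding rows give the dual system: 1·y_airtime + 1·y_design = 4 and 2·y_airtime + 1·y_design = 6.
→ y_airtime = 2 and y_design = 2.
Shadow price of design = 2.

2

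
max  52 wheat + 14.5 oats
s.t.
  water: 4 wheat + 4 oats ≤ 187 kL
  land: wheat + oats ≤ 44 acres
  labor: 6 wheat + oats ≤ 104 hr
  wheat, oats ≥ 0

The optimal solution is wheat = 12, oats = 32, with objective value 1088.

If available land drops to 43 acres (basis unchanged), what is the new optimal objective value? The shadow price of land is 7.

1081

Δb = -1, so new z* = 1088 + (7)·(-1) = 1088 − 7 = 1081.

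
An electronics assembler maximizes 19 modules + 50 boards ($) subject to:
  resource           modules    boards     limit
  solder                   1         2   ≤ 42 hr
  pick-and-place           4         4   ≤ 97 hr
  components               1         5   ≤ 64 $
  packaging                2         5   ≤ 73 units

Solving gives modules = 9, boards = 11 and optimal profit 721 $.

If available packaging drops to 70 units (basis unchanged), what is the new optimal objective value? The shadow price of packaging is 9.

Δb = -3, so new z* = 721 + (9)·(-3) = 721 − 27 = 694.

694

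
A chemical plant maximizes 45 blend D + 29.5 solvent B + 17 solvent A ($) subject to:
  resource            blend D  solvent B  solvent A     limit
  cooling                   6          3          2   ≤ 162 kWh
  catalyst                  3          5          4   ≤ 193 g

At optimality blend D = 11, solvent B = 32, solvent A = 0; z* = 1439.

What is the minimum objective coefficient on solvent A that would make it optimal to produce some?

Both cooling and catalyst are binding at x*.
Dual feasibility on the basic columns requires 6·y_cooling + 3·y_catalyst = 45, 3·y_cooling + 5·y_catalyst = 29.5.
Solving: y_cooling = 6.5, y_catalyst = 2.
solvent A enters the basis when its profit ≥ yᵀa₃ = 6.5·2 + 2·4 = 21.

21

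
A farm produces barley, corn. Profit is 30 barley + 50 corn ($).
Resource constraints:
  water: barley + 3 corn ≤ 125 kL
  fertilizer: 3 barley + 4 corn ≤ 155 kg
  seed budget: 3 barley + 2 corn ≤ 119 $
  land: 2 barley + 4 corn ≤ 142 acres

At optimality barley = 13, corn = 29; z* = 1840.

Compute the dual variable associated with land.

Check each constraint at x*: water 100/125 (slack 25); fertilizer 155/155 (tight); seed budget 97/119 (slack 22); land 142/142 (tight).
By complementary slackness, y = 0 for the non-binding constraints.
Dual feasibility on the basic columns requires 3·y_fertilizer + 2·y_land = 30, 4·y_fertilizer + 4·y_land = 50.
→ y_fertilizer = 5 and y_land = 7.5.
Shadow price of land = 7.5.

7.5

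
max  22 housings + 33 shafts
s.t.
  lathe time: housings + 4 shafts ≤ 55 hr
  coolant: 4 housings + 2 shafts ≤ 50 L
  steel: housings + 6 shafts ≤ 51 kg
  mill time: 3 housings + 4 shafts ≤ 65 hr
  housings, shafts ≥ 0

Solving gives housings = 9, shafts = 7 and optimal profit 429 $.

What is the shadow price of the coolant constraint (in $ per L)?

4.5

At the optimum: lathe time uses 37 of 55 (slack = 18); coolant uses 50 of 50 (binding); steel uses 51 of 51 (binding); mill time uses 55 of 65 (slack = 10).
Since lathe time, mill time are not tight, their duals are 0.
From A_Bᵀ y = c: 4·y_coolant + 1·y_steel = 22; 2·y_coolant + 6·y_steel = 33.
→ y_coolant = 4.5 and y_steel = 4.
Shadow price of coolant = 4.5.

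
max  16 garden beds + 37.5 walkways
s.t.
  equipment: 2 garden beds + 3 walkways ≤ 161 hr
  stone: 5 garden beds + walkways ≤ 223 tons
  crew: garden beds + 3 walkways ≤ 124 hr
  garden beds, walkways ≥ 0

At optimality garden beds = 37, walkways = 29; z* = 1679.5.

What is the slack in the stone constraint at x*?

9

stone used = 5·37 + 1·29 = 214; slack = 223 − 214 = 9.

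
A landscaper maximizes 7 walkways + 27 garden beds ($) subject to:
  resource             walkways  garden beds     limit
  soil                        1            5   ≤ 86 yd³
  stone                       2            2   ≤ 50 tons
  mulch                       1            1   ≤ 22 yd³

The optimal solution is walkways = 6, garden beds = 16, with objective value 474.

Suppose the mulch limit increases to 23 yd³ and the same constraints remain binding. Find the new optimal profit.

Binding: soil and mulch. Non-binding: stone (6 unused).
Since stone is not tight, its dual is 0.
Dual feasibility on the basic columns requires 1·y_soil + 1·y_mulch = 7, 5·y_soil + 1·y_mulch = 27.
→ y_soil = 5 and y_mulch = 2.
Δz = y_mulch·Δb = 2 × (1) = 2, so new z* = 474 + 2 = 476.

476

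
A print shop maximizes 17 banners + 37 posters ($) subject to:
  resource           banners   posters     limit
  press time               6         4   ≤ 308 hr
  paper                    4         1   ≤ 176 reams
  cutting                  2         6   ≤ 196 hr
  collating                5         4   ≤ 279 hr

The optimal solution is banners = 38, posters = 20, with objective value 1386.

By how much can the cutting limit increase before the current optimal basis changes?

Binding constraints: press time, cutting. The basis is B = [[6,4],[2,6]] with det 28.
Per unit increase in cutting, x* moves by d = (-0.1429, 0.2143).
The basis stays optimal until collating becomes binding; allowable increase = 63 hr.

63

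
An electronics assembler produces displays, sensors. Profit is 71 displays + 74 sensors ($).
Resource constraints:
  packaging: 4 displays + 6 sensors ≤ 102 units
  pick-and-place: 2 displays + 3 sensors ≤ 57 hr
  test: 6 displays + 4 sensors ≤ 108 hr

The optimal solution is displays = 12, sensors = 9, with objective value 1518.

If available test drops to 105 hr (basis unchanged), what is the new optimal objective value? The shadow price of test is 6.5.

1498.5

Δb = -3, so new z* = 1518 + (6.5)·(-3) = 1518 − 19.5 = 1498.5.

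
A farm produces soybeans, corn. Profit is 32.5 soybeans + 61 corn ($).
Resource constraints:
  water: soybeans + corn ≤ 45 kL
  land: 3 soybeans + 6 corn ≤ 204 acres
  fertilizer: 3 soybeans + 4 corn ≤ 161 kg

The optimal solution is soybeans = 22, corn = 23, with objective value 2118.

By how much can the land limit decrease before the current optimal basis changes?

Binding constraints: water, land. The basis is B = [[1,1],[3,6]] with det 3.
Per unit decrease in land, x* moves by d = (0.3333, -0.3333).
The basis stays optimal until corn reaches 0; allowable decrease = 69 acres.

69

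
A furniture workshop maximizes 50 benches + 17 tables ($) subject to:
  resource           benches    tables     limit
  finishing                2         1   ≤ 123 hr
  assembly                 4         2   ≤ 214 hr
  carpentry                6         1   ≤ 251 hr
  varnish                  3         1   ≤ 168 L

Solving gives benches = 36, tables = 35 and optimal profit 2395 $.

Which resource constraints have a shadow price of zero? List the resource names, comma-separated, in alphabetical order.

finishing, varnish

finishing: 107/123 (slack 16)
assembly: 214/214 (binding)
carpentry: 251/251 (binding)
varnish: 143/168 (slack 25)
By complementary slackness, a constraint with positive slack has shadow price 0 → finishing, varnish.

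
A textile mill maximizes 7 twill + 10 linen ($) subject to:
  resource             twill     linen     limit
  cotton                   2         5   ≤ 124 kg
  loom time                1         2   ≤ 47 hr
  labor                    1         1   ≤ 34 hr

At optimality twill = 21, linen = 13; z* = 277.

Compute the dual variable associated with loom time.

3

Binding: loom time and labor. Non-binding: cotton (17 unused).
Since cotton is not tight, its dual is 0.
Dual feasibility on the basic columns requires 1·y_loom time + 1·y_labor = 7, 2·y_loom time + 1·y_labor = 10.
→ y_loom time = 3 and y_labor = 4.
Shadow price of loom time = 3.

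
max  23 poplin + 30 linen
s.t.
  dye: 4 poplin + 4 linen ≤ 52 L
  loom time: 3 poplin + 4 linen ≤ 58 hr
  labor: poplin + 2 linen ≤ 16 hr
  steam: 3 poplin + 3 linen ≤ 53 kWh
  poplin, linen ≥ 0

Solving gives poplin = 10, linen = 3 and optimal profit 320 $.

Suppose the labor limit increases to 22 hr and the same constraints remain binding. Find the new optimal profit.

362

At the optimum: dye uses 52 of 52 (binding); loom time uses 42 of 58 (slack = 16); labor uses 16 of 16 (binding); steam uses 39 of 53 (slack = 14).
Since loom time, steam are not tight, their duals are 0.
Dual feasibility on the basic columns requires 4·y_dye + 1·y_labor = 23, 4·y_dye + 2·y_labor = 30.
Solving: y_dye = 4, y_labor = 7.
Δz = y_labor·Δb = 7 × (6) = 42, so new z* = 320 + 42 = 362.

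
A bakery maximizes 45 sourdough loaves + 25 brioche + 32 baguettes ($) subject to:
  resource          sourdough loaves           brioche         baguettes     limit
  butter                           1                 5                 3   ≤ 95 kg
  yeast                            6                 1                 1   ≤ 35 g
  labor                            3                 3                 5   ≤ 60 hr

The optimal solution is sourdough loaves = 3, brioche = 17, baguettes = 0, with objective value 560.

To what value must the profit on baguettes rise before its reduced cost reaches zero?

Binding: yeast and labor. Non-binding: butter (7 unused).
By complementary slackness, y = 0 for the non-binding constraint.
From A_Bᵀ y = c: 6·y_yeast + 3·y_labor = 45; 1·y_yeast + 3·y_labor = 25.
Solving: y_yeast = 4, y_labor = 7.
baguettes enters the basis when its profit ≥ yᵀa₃ = 4·1 + 7·5 = 39.

39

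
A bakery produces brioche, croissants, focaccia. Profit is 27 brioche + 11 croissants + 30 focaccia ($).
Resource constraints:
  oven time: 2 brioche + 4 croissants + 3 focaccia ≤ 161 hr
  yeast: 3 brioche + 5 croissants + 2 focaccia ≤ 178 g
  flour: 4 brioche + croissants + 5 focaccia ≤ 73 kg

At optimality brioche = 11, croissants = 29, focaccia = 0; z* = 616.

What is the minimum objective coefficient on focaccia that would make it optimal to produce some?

32

Check each constraint at x*: oven time 138/161 (slack 23); yeast 178/178 (tight); flour 73/73 (tight).
Slack constraints have shadow price 0 (complementary slackness).
The binding rows give the dual system: 3·y_yeast + 4·y_flour = 27 and 5·y_yeast + 1·y_flour = 11.
→ y_yeast = 1 and y_flour = 6.
focaccia enters the basis when its profit ≥ yᵀa₃ = 1·2 + 6·5 = 32.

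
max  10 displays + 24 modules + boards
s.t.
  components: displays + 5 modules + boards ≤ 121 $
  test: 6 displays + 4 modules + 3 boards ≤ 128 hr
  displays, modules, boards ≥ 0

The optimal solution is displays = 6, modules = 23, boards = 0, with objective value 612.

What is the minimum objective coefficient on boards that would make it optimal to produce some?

Both components and test are binding at x*.
Dual feasibility on the basic columns requires 1·y_components + 6·y_test = 10, 5·y_components + 4·y_test = 24.
→ y_components = 4 and y_test = 1.
boards enters the basis when its profit ≥ yᵀa₃ = 4·1 + 1·3 = 7.

7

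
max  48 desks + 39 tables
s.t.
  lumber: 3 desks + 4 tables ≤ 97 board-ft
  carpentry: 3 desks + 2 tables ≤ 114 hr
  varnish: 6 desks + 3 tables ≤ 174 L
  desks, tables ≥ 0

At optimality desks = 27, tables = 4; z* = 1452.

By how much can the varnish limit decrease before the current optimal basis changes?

101.25

Binding constraints: lumber, varnish. The basis is B = [[3,4],[6,3]] with det -15.
Per unit decrease in varnish, x* moves by d = (-0.2667, 0.2).
The basis stays optimal until desks reaches 0; allowable decrease = 101.25 L.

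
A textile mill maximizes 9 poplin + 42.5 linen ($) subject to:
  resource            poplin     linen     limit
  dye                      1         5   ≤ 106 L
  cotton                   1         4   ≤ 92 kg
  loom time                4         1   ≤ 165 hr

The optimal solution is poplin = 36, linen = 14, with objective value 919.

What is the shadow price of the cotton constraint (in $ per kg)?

At the optimum: dye uses 106 of 106 (binding); cotton uses 92 of 92 (binding); loom time uses 158 of 165 (slack = 7).
Since loom time is not tight, its dual is 0.
From A_Bᵀ y = c: 1·y_dye + 1·y_cotton = 9; 5·y_dye + 4·y_cotton = 42.5.
Solving: y_dye = 6.5, y_cotton = 2.5.
Shadow price of cotton = 2.5.

2.5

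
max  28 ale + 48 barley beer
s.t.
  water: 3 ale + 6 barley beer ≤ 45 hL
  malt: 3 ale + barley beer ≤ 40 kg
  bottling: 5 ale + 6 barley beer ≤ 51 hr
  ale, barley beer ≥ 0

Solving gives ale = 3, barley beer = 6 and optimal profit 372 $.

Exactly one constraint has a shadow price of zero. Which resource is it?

water: 45/45 (binding)
malt: 15/40 (slack 25)
bottling: 51/51 (binding)
By complementary slackness, a constraint with positive slack has shadow price 0 → malt.

malt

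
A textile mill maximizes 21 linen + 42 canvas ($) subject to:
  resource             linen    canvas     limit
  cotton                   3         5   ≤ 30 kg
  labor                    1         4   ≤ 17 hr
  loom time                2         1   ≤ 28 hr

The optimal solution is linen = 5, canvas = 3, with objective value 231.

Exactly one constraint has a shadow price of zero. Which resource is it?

loom time

cotton: 30/30 (binding)
labor: 17/17 (binding)
loom time: 13/28 (slack 15)
By complementary slackness, a constraint with positive slack has shadow price 0 → loom time.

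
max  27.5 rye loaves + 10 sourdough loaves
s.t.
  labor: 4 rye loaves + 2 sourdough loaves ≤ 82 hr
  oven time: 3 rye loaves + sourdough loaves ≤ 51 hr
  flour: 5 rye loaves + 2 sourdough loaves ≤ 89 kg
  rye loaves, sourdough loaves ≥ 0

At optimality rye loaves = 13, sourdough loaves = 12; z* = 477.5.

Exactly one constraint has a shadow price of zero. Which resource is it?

labor

labor: 76/82 (slack 6)
oven time: 51/51 (binding)
flour: 89/89 (binding)
By complementary slackness, a constraint with positive slack has shadow price 0 → labor.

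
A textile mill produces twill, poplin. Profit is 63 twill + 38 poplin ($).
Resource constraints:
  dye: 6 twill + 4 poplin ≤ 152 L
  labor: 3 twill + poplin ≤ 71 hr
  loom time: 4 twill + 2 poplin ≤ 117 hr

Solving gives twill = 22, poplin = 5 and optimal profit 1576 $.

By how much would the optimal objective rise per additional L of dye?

At the optimum: dye uses 152 of 152 (binding); labor uses 71 of 71 (binding); loom time uses 98 of 117 (slack = 19).
Slack constraints have shadow price 0 (complementary slackness).
Dual feasibility on the basic columns requires 6·y_dye + 3·y_labor = 63, 4·y_dye + 1·y_labor = 38.
→ y_dye = 8.5 and y_labor = 4.
Shadow price of dye = 8.5.

8.5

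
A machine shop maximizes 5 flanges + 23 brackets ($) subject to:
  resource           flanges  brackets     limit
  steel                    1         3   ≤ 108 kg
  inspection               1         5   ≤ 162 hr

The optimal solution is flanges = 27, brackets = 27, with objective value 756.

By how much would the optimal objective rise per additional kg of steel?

At the optimum: steel uses 108 of 108 (binding); inspection uses 162 of 162 (binding).
The binding rows give the dual system: 1·y_steel + 1·y_inspection = 5 and 3·y_steel + 5·y_inspection = 23.
This yields shadow prices y_steel = 1, y_inspection = 4.
Shadow price of steel = 1.

1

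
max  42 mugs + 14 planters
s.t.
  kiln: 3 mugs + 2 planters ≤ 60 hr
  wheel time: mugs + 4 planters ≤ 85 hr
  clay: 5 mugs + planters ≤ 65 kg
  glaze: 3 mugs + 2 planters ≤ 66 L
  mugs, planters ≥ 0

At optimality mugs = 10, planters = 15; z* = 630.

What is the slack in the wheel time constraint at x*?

wheel time used = 1·10 + 4·15 = 70; slack = 85 − 70 = 15.

15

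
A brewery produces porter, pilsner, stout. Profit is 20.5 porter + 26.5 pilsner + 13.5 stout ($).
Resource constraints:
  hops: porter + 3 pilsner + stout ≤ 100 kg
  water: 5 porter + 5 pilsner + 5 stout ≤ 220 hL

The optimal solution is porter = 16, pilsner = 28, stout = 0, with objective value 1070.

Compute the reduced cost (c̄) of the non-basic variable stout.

-7

Both hops and water are binding at x*.
Dual feasibility on the basic columns requires 1·y_hops + 5·y_water = 20.5, 3·y_hops + 5·y_water = 26.5.
→ y_hops = 3 and y_water = 3.5.
Reduced cost of stout: c₃ − yᵀa₃ = 13.5 − (3·1 + 3.5·5) = 13.5 − 20.5 = -7.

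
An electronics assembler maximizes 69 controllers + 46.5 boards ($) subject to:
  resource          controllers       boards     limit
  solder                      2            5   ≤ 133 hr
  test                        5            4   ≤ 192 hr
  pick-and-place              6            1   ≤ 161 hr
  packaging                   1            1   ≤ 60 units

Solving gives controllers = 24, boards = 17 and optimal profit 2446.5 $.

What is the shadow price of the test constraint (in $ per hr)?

Check each constraint at x*: solder 133/133 (tight); test 188/192 (slack 4); pick-and-place 161/161 (tight); packaging 41/60 (slack 19).
Since test, packaging are not tight, their duals are 0.
From A_Bᵀ y = c: 2·y_solder + 6·y_pick-and-place = 69; 5·y_solder + 1·y_pick-and-place = 46.5.
Solving: y_solder = 7.5, y_pick-and-place = 9.
Shadow price of test = 0.

0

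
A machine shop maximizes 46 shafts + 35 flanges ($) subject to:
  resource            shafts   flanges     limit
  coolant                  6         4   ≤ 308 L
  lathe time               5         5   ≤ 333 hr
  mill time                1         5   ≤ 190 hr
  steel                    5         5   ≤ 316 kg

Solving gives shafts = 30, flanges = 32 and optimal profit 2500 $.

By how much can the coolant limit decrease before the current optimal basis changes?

156

Binding constraints: coolant, mill time. The basis is B = [[6,4],[1,5]] with det 26.
Per unit decrease in coolant, x* moves by d = (-0.1923, 0.0385).
The basis stays optimal until shafts reaches 0; allowable decrease = 156 L.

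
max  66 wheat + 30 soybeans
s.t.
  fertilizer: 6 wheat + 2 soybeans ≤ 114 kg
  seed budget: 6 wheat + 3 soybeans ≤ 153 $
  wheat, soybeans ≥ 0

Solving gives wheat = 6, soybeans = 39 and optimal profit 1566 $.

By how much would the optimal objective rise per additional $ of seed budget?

8

Check each constraint at x*: fertilizer 114/114 (tight); seed budget 153/153 (tight).
From A_Bᵀ y = c: 6·y_fertilizer + 6·y_seed budget = 66; 2·y_fertilizer + 3·y_seed budget = 30.
→ y_fertilizer = 3 and y_seed budget = 8.
Shadow price of seed budget = 8.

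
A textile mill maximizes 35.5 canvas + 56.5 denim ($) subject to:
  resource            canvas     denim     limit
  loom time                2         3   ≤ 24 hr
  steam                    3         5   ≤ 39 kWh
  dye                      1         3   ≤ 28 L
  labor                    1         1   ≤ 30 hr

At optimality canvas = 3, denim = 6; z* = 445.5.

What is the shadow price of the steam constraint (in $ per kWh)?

At the optimum: loom time uses 24 of 24 (binding); steam uses 39 of 39 (binding); dye uses 21 of 28 (slack = 7); labor uses 9 of 30 (slack = 21).
Slack constraints have shadow price 0 (complementary slackness).
From A_Bᵀ y = c: 2·y_loom time + 3·y_steam = 35.5; 3·y_loom time + 5·y_steam = 56.5.
Solving: y_loom time = 8, y_steam = 6.5.
Shadow price of steam = 6.5.

6.5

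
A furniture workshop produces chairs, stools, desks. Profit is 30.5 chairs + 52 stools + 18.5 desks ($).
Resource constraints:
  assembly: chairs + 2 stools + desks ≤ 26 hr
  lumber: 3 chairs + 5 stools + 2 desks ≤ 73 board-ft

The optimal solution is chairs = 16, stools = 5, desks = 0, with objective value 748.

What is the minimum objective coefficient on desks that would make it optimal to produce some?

21.5

At the optimum: assembly uses 26 of 26 (binding); lumber uses 73 of 73 (binding).
Dual feasibility on the basic columns requires 1·y_assembly + 3·y_lumber = 30.5, 2·y_assembly + 5·y_lumber = 52.
→ y_assembly = 3.5 and y_lumber = 9.
desks enters the basis when its profit ≥ yᵀa₃ = 3.5·1 + 9·2 = 21.5.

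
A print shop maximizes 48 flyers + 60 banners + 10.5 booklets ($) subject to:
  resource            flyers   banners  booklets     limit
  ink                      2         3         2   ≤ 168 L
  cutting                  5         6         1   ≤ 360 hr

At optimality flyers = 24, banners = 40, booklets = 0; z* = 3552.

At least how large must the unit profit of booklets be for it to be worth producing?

16

Check each constraint at x*: ink 168/168 (tight); cutting 360/360 (tight).
Dual feasibility on the basic columns requires 2·y_ink + 5·y_cutting = 48, 3·y_ink + 6·y_cutting = 60.
Solving: y_ink = 4, y_cutting = 8.
booklets enters the basis when its profit ≥ yᵀa₃ = 4·2 + 8·1 = 16.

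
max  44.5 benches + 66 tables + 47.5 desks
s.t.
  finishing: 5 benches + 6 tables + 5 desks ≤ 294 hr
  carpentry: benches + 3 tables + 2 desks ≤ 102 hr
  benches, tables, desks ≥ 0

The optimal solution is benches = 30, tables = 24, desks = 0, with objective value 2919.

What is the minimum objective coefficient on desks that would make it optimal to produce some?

51.5

At the optimum: finishing uses 294 of 294 (binding); carpentry uses 102 of 102 (binding).
Dual feasibility on the basic columns requires 5·y_finishing + 1·y_carpentry = 44.5, 6·y_finishing + 3·y_carpentry = 66.
→ y_finishing = 7.5 and y_carpentry = 7.
desks enters the basis when its profit ≥ yᵀa₃ = 7.5·5 + 7·2 = 51.5.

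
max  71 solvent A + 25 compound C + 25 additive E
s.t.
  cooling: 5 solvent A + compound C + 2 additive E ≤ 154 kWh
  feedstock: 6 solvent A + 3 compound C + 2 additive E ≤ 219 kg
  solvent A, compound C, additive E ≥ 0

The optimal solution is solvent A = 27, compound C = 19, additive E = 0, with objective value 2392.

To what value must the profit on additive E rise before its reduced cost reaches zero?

26

At the optimum: cooling uses 154 of 154 (binding); feedstock uses 219 of 219 (binding).
The binding rows give the dual system: 5·y_cooling + 6·y_feedstock = 71 and 1·y_cooling + 3·y_feedstock = 25.
→ y_cooling = 7 and y_feedstock = 6.
additive E enters the basis when its profit ≥ yᵀa₃ = 7·2 + 6·2 = 26.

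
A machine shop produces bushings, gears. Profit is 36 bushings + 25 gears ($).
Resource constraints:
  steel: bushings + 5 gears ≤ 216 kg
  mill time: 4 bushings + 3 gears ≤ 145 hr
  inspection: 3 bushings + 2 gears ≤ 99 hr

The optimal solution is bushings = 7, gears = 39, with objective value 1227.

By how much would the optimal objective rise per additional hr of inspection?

8

At the optimum: steel uses 202 of 216 (slack = 14); mill time uses 145 of 145 (binding); inspection uses 99 of 99 (binding).
Slack constraints have shadow price 0 (complementary slackness).
Dual feasibility on the basic columns requires 4·y_mill time + 3·y_inspection = 36, 3·y_mill time + 2·y_inspection = 25.
→ y_mill time = 3 and y_inspection = 8.
Shadow price of inspection = 8.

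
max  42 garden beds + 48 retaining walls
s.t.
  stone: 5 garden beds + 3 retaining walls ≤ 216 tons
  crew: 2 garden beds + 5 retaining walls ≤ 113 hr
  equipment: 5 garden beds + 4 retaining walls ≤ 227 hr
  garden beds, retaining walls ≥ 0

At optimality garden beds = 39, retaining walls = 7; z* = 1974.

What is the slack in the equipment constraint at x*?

4

equipment used = 5·39 + 4·7 = 223; slack = 227 − 223 = 4.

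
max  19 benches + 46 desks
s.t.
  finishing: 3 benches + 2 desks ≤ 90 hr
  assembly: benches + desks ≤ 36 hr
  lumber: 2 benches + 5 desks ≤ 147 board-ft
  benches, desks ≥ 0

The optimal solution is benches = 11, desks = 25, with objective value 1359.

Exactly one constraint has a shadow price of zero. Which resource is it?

finishing

finishing: 83/90 (slack 7)
assembly: 36/36 (binding)
lumber: 147/147 (binding)
By complementary slackness, a constraint with positive slack has shadow price 0 → finishing.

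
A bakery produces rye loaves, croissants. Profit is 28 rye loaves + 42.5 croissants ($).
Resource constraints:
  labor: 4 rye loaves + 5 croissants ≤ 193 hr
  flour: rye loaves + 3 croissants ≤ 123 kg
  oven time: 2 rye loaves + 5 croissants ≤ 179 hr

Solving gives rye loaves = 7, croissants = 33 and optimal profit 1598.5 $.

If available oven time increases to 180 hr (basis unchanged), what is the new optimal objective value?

At the optimum: labor uses 193 of 193 (binding); flour uses 106 of 123 (slack = 17); oven time uses 179 of 179 (binding).
By complementary slackness, y = 0 for the non-binding constraint.
From A_Bᵀ y = c: 4·y_labor + 2·y_oven time = 28; 5·y_labor + 5·y_oven time = 42.5.
→ y_labor = 5.5 and y_oven time = 3.
Δz = y_oven time·Δb = 3 × (1) = 3, so new z* = 1598.5 + 3 = 1601.5.

1601.5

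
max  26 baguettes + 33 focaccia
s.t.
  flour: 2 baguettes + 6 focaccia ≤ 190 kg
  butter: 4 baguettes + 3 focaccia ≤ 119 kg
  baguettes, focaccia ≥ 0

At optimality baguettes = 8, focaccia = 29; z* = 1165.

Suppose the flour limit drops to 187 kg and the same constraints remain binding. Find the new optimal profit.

1156

Check each constraint at x*: flour 190/190 (tight); butter 119/119 (tight).
From A_Bᵀ y = c: 2·y_flour + 4·y_butter = 26; 6·y_flour + 3·y_butter = 33.
→ y_flour = 3 and y_butter = 5.
Δz = y_flour·Δb = 3 × (-3) = -9, so new z* = 1165 − 9 = 1156.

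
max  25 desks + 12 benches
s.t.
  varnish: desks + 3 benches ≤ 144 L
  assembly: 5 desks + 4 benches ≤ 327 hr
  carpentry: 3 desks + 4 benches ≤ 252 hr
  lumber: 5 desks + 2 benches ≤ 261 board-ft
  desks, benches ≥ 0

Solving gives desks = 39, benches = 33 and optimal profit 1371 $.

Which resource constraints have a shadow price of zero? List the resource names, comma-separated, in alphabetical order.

varnish: 138/144 (slack 6)
assembly: 327/327 (binding)
carpentry: 249/252 (slack 3)
lumber: 261/261 (binding)
By complementary slackness, a constraint with positive slack has shadow price 0 → carpentry, varnish.

carpentry, varnish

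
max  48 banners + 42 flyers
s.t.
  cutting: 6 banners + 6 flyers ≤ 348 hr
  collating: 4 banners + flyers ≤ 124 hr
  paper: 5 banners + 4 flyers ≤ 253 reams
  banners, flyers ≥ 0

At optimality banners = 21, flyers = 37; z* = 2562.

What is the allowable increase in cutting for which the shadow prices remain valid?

31.5

Binding constraints: cutting, paper. The basis is B = [[6,6],[5,4]] with det -6.
Per unit increase in cutting, x* moves by d = (-0.6667, 0.8333).
The basis stays optimal until banners reaches 0; allowable increase = 31.5 hr.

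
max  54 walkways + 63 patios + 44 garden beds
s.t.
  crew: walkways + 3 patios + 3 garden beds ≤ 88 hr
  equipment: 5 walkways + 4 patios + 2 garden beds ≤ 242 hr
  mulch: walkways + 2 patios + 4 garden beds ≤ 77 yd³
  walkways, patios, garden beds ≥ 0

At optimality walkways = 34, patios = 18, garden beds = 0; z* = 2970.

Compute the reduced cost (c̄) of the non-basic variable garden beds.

Check each constraint at x*: crew 88/88 (tight); equipment 242/242 (tight); mulch 70/77 (slack 7).
Since mulch is not tight, its dual is 0.
From A_Bᵀ y = c: 1·y_crew + 5·y_equipment = 54; 3·y_crew + 4·y_equipment = 63.
This yields shadow prices y_crew = 9, y_equipment = 9.
Reduced cost of garden beds: c₃ − yᵀa₃ = 44 − (9·3 + 9·2) = 44 − 45 = -1.

-1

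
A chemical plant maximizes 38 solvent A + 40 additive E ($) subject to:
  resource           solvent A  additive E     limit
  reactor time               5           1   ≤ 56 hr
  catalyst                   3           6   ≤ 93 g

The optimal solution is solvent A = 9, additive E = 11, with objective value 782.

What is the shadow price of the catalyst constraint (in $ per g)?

At the optimum: reactor time uses 56 of 56 (binding); catalyst uses 93 of 93 (binding).
From A_Bᵀ y = c: 5·y_reactor time + 3·y_catalyst = 38; 1·y_reactor time + 6·y_catalyst = 40.
→ y_reactor time = 4 and y_catalyst = 6.
Shadow price of catalyst = 6.

6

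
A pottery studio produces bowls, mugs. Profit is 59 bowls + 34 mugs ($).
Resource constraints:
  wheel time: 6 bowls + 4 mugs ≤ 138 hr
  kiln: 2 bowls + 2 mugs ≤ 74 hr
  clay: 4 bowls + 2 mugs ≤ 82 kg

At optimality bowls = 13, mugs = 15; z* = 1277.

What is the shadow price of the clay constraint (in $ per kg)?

Check each constraint at x*: wheel time 138/138 (tight); kiln 56/74 (slack 18); clay 82/82 (tight).
Slack constraints have shadow price 0 (complementary slackness).
Dual feasibility on the basic columns requires 6·y_wheel time + 4·y_clay = 59, 4·y_wheel time + 2·y_clay = 34.
Solving: y_wheel time = 4.5, y_clay = 8.
Shadow price of clay = 8.

8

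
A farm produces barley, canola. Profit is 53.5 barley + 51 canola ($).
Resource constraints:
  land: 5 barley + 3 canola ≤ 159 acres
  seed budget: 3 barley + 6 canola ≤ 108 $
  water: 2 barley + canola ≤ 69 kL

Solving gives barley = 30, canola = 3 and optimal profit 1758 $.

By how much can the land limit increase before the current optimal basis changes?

14

Binding constraints: land, seed budget. The basis is B = [[5,3],[3,6]] with det 21.
Per unit increase in land, x* moves by d = (0.2857, -0.1429).
The basis stays optimal until water becomes binding; allowable increase = 14 acres.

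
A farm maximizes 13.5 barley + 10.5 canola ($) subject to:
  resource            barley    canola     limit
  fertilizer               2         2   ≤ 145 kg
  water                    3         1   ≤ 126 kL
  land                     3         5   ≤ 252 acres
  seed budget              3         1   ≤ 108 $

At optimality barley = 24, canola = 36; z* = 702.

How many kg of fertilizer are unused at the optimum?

fertilizer used = 2·24 + 2·36 = 120; slack = 145 − 120 = 25.

25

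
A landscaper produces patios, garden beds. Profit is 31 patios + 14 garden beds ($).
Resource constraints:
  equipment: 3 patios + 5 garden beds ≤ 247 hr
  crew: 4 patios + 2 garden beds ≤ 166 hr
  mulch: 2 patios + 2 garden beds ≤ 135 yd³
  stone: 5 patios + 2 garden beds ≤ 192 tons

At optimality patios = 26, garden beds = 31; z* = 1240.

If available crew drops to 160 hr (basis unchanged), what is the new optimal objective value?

1216

At the optimum: equipment uses 233 of 247 (slack = 14); crew uses 166 of 166 (binding); mulch uses 114 of 135 (slack = 21); stone uses 192 of 192 (binding).
Slack constraints have shadow price 0 (complementary slackness).
Dual feasibility on the basic columns requires 4·y_crew + 5·y_stone = 31, 2·y_crew + 2·y_stone = 14.
→ y_crew = 4 and y_stone = 3.
Δz = y_crew·Δb = 4 × (-6) = -24, so new z* = 1240 − 24 = 1216.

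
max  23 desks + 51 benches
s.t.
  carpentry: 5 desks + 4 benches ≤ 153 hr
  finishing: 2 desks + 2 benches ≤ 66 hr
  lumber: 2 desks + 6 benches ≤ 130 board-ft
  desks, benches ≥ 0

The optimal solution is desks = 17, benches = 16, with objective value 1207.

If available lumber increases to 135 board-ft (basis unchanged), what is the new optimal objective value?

Binding: finishing and lumber. Non-binding: carpentry (4 unused).
By complementary slackness, y = 0 for the non-binding constraint.
The binding rows give the dual system: 2·y_finishing + 2·y_lumber = 23 and 2·y_finishing + 6·y_lumber = 51.
→ y_finishing = 4.5 and y_lumber = 7.
Δz = y_lumber·Δb = 7 × (5) = 35, so new z* = 1207 + 35 = 1242.

1242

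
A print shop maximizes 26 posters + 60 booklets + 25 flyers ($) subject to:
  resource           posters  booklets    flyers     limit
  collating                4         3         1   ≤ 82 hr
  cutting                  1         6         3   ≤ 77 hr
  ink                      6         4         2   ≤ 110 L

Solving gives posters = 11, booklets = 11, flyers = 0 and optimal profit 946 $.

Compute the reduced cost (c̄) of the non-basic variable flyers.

-5

Binding: cutting and ink. Non-binding: collating (5 unused).
Since collating is not tight, its dual is 0.
Dual feasibility on the basic columns requires 1·y_cutting + 6·y_ink = 26, 6·y_cutting + 4·y_ink = 60.
→ y_cutting = 8 and y_ink = 3.
Reduced cost of flyers: c₃ − yᵀa₃ = 25 − (8·3 + 3·2) = 25 − 30 = -5.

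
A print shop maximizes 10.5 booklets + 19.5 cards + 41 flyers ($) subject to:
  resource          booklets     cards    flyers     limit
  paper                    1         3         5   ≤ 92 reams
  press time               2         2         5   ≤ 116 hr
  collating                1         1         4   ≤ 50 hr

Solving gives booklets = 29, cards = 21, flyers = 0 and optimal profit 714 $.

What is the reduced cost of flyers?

At the optimum: paper uses 92 of 92 (binding); press time uses 100 of 116 (slack = 16); collating uses 50 of 50 (binding).
By complementary slackness, y = 0 for the non-binding constraint.
The binding rows give the dual system: 1·y_paper + 1·y_collating = 10.5 and 3·y_paper + 1·y_collating = 19.5.
→ y_paper = 4.5 and y_collating = 6.
Reduced cost of flyers: c₃ − yᵀa₃ = 41 − (4.5·5 + 6·4) = 41 − 46.5 = -5.5.

-5.5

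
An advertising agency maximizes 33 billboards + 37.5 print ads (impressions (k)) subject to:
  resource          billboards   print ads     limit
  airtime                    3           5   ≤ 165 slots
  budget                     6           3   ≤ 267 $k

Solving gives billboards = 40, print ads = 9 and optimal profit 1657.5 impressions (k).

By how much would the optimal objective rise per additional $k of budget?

2.5

At the optimum: airtime uses 165 of 165 (binding); budget uses 267 of 267 (binding).
Dual feasibility on the basic columns requires 3·y_airtime + 6·y_budget = 33, 5·y_airtime + 3·y_budget = 37.5.
This yields shadow prices y_airtime = 6, y_budget = 2.5.
Shadow price of budget = 2.5.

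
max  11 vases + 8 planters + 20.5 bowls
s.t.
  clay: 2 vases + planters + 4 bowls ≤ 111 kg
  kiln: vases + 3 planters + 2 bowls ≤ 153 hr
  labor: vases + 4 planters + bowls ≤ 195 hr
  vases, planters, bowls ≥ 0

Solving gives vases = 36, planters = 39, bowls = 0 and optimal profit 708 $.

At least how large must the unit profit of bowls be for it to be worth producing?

22

Check each constraint at x*: clay 111/111 (tight); kiln 153/153 (tight); labor 192/195 (slack 3).
Slack constraints have shadow price 0 (complementary slackness).
The binding rows give the dual system: 2·y_clay + 1·y_kiln = 11 and 1·y_clay + 3·y_kiln = 8.
Solving: y_clay = 5, y_kiln = 1.
bowls enters the basis when its profit ≥ yᵀa₃ = 5·4 + 1·2 = 22.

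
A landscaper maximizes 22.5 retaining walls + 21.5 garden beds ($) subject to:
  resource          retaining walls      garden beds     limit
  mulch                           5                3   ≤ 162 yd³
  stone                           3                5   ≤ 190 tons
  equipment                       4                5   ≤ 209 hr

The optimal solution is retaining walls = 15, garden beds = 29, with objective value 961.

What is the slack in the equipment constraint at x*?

4

equipment used = 4·15 + 5·29 = 205; slack = 209 − 205 = 4.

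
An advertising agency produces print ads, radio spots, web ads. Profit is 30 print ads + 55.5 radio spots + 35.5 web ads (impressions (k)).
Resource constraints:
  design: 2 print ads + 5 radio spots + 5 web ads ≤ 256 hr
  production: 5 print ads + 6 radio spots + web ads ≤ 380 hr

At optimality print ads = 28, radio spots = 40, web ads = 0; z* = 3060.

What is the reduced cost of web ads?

-5

Check each constraint at x*: design 256/256 (tight); production 380/380 (tight).
From A_Bᵀ y = c: 2·y_design + 5·y_production = 30; 5·y_design + 6·y_production = 55.5.
→ y_design = 7.5 and y_production = 3.
Reduced cost of web ads: c₃ − yᵀa₃ = 35.5 − (7.5·5 + 3·1) = 35.5 − 40.5 = -5.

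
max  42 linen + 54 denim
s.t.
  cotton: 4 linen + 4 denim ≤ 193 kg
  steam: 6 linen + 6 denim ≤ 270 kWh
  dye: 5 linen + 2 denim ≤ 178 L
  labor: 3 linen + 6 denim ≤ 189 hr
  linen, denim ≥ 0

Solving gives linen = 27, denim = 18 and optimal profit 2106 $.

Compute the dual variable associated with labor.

Binding: steam and labor. Non-binding: cotton (13 unused), dye (7 unused).
Since cotton, dye are not tight, their duals are 0.
The binding rows give the dual system: 6·y_steam + 3·y_labor = 42 and 6·y_steam + 6·y_labor = 54.
This yields shadow prices y_steam = 5, y_labor = 4.
Shadow price of labor = 4.

4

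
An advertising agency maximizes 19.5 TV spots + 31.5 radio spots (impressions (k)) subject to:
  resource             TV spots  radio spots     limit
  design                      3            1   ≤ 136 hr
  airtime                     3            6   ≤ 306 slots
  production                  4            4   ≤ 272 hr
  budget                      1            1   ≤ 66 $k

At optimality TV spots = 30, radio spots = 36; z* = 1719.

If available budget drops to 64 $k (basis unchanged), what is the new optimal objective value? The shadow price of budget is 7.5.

1704

Δb = -2, so new z* = 1719 + (7.5)·(-2) = 1719 − 15 = 1704.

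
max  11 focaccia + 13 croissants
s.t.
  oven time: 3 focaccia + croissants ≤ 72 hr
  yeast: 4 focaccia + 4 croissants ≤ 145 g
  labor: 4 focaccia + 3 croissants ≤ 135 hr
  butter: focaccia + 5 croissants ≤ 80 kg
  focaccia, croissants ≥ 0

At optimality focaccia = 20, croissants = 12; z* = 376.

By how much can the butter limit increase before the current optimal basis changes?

Binding constraints: oven time, butter. The basis is B = [[3,1],[1,5]] with det 14.
Per unit increase in butter, x* moves by d = (-0.0714, 0.2143).
The basis stays optimal until yeast becomes binding; allowable increase = 29.75 kg.

29.75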